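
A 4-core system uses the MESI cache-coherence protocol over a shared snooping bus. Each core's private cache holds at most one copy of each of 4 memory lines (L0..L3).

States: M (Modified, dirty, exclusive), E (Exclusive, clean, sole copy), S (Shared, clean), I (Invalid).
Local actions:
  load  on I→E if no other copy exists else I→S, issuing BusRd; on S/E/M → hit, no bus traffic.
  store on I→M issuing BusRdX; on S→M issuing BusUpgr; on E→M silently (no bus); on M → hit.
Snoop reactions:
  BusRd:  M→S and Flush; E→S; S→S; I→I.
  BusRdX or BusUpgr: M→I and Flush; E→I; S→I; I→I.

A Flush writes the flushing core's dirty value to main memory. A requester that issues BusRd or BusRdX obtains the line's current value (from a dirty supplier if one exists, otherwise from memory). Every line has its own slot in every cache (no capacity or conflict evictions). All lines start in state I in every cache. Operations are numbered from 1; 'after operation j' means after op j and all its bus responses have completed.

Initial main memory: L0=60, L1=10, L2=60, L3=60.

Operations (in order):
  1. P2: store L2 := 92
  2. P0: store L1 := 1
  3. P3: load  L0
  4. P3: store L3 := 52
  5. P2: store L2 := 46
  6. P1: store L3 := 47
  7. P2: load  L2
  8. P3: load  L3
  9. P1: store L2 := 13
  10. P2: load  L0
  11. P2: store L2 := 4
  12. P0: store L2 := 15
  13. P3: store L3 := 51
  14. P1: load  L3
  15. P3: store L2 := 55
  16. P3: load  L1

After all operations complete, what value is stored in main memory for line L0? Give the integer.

1. P2: store L2 := 92  bus=[BusRdX]  L2: P0=I P1=I P2=M P3=I  mem[L2]=60
2. P0: store L1 := 1  bus=[BusRdX]  L1: P0=M P1=I P2=I P3=I  mem[L1]=10
3. P3: load  L0  bus=[BusRd]  L0: P0=I P1=I P2=I P3=E  mem[L0]=60
4. P3: store L3 := 52  bus=[BusRdX]  L3: P0=I P1=I P2=I P3=M  mem[L3]=60
5. P2: store L2 := 46  bus=[-]  L2: P0=I P1=I P2=M P3=I  mem[L2]=60
6. P1: store L3 := 47  bus=[BusRdX,Flush]  L3: P0=I P1=M P2=I P3=I  mem[L3]=52
7. P2: load  L2  bus=[-]  L2: P0=I P1=I P2=M P3=I  mem[L2]=60
8. P3: load  L3  bus=[BusRd,Flush]  L3: P0=I P1=S P2=I P3=S  mem[L3]=47
9. P1: store L2 := 13  bus=[BusRdX,Flush]  L2: P0=I P1=M P2=I P3=I  mem[L2]=46
10. P2: load  L0  bus=[BusRd]  L0: P0=I P1=I P2=S P3=S  mem[L0]=60
11. P2: store L2 := 4  bus=[BusRdX,Flush]  L2: P0=I P1=I P2=M P3=I  mem[L2]=13
12. P0: store L2 := 15  bus=[BusRdX,Flush]  L2: P0=M P1=I P2=I P3=I  mem[L2]=4
13. P3: store L3 := 51  bus=[BusUpgr]  L3: P0=I P1=I P2=I P3=M  mem[L3]=47
14. P1: load  L3  bus=[BusRd,Flush]  L3: P0=I P1=S P2=I P3=S  mem[L3]=51
15. P3: store L2 := 55  bus=[BusRdX,Flush]  L2: P0=I P1=I P2=I P3=M  mem[L2]=15
16. P3: load  L1  bus=[BusRd,Flush]  L1: P0=S P1=I P2=I P3=S  mem[L1]=1

memory[L0] = 60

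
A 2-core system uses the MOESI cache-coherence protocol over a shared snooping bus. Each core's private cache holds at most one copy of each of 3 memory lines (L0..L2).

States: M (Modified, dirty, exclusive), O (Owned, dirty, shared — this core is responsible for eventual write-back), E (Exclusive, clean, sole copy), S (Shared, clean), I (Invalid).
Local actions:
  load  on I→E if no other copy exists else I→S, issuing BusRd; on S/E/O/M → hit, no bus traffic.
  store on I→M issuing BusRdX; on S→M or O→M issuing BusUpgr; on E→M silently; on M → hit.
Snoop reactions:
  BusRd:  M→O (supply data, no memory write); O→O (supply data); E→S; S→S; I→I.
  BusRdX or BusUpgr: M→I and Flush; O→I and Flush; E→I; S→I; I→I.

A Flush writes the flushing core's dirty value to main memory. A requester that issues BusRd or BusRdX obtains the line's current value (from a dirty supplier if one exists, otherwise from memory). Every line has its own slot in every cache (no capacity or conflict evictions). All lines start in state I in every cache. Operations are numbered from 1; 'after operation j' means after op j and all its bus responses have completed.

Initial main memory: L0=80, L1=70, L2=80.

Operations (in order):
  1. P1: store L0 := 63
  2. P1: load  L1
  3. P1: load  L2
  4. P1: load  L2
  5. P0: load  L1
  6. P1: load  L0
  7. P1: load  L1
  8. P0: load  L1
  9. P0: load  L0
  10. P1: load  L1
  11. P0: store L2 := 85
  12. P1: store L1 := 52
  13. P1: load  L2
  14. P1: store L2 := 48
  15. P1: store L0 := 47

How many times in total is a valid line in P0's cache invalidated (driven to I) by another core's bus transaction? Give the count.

[1] P1: store L0 := 63 | P0:I, P1:M(63) | bus: BusRdX
[2] P1: load  L1 | P0:I, P1:E(70) | bus: BusRd
[3] P1: load  L2 | P0:I, P1:E(80) | bus: BusRd
[4] P1: load  L2 | P0:I, P1:E(80) | bus: none
[5] P0: load  L1 | P0:S(70), P1:S(70) | bus: BusRd
[6] P1: load  L0 | P0:I, P1:M(63) | bus: none
[7] P1: load  L1 | P0:S(70), P1:S(70) | bus: none
[8] P0: load  L1 | P0:S(70), P1:S(70) | bus: none
[9] P0: load  L0 | P0:S(63), P1:O(63) | bus: BusRd
[10] P1: load  L1 | P0:S(70), P1:S(70) | bus: none
[11] P0: store L2 := 85 | P0:M(85), P1:I | bus: BusRdX
[12] P1: store L1 := 52 | P0:I, P1:M(52) | bus: BusUpgr
[13] P1: load  L2 | P0:O(85), P1:S(85) | bus: BusRd
[14] P1: store L2 := 48 | P0:I, P1:M(48) | bus: BusUpgr,Flush
[15] P1: store L0 := 47 | P0:I, P1:M(47) | bus: BusUpgr

invalidations = 3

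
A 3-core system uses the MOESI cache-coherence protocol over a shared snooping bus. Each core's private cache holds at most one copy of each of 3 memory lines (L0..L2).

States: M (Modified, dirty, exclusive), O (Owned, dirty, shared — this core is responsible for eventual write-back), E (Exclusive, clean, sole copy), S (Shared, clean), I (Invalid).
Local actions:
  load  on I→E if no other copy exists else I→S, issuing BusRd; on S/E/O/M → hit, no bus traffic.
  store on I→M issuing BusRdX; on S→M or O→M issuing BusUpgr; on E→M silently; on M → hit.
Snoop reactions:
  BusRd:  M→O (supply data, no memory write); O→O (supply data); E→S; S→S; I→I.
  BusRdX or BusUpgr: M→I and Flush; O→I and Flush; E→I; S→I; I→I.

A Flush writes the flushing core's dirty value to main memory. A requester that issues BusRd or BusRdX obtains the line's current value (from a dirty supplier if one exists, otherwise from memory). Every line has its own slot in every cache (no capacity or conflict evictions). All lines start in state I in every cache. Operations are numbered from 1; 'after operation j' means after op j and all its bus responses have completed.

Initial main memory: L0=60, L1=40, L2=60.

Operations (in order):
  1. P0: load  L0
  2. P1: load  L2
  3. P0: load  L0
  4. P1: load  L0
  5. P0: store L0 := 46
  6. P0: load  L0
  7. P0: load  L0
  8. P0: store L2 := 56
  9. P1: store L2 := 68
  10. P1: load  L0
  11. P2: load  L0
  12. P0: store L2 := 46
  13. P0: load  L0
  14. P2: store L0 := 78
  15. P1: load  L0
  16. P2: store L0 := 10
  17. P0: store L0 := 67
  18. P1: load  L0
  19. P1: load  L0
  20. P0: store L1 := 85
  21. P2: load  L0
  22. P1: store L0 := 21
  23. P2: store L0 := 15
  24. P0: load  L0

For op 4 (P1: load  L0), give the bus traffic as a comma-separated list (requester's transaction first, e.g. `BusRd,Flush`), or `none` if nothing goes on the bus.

bus = BusRd

[1] P0: load  L0 | P0:E(60), P1:I, P2:I | bus: BusRd
[2] P1: load  L2 | P0:I, P1:E(60), P2:I | bus: BusRd
[3] P0: load  L0 | P0:E(60), P1:I, P2:I | bus: none
[4] P1: load  L0 | P0:S(60), P1:S(60), P2:I | bus: BusRd
[5] P0: store L0 := 46 | P0:M(46), P1:I, P2:I | bus: BusUpgr
[6] P0: load  L0 | P0:M(46), P1:I, P2:I | bus: none
[7] P0: load  L0 | P0:M(46), P1:I, P2:I | bus: none
[8] P0: store L2 := 56 | P0:M(56), P1:I, P2:I | bus: BusRdX
[9] P1: store L2 := 68 | P0:I, P1:M(68), P2:I | bus: BusRdX,Flush
[10] P1: load  L0 | P0:O(46), P1:S(46), P2:I | bus: BusRd
[11] P2: load  L0 | P0:O(46), P1:S(46), P2:S(46) | bus: BusRd
[12] P0: store L2 := 46 | P0:M(46), P1:I, P2:I | bus: BusRdX,Flush
[13] P0: load  L0 | P0:O(46), P1:S(46), P2:S(46) | bus: none
[14] P2: store L0 := 78 | P0:I, P1:I, P2:M(78) | bus: BusUpgr,Flush
[15] P1: load  L0 | P0:I, P1:S(78), P2:O(78) | bus: BusRd
[16] P2: store L0 := 10 | P0:I, P1:I, P2:M(10) | bus: BusUpgr
[17] P0: store L0 := 67 | P0:M(67), P1:I, P2:I | bus: BusRdX,Flush
[18] P1: load  L0 | P0:O(67), P1:S(67), P2:I | bus: BusRd
[19] P1: load  L0 | P0:O(67), P1:S(67), P2:I | bus: none
[20] P0: store L1 := 85 | P0:M(85), P1:I, P2:I | bus: BusRdX
[21] P2: load  L0 | P0:O(67), P1:S(67), P2:S(67) | bus: BusRd
[22] P1: store L0 := 21 | P0:I, P1:M(21), P2:I | bus: BusUpgr,Flush
[23] P2: store L0 := 15 | P0:I, P1:I, P2:M(15) | bus: BusRdX,Flush
[24] P0: load  L0 | P0:S(15), P1:I, P2:O(15) | bus: BusRd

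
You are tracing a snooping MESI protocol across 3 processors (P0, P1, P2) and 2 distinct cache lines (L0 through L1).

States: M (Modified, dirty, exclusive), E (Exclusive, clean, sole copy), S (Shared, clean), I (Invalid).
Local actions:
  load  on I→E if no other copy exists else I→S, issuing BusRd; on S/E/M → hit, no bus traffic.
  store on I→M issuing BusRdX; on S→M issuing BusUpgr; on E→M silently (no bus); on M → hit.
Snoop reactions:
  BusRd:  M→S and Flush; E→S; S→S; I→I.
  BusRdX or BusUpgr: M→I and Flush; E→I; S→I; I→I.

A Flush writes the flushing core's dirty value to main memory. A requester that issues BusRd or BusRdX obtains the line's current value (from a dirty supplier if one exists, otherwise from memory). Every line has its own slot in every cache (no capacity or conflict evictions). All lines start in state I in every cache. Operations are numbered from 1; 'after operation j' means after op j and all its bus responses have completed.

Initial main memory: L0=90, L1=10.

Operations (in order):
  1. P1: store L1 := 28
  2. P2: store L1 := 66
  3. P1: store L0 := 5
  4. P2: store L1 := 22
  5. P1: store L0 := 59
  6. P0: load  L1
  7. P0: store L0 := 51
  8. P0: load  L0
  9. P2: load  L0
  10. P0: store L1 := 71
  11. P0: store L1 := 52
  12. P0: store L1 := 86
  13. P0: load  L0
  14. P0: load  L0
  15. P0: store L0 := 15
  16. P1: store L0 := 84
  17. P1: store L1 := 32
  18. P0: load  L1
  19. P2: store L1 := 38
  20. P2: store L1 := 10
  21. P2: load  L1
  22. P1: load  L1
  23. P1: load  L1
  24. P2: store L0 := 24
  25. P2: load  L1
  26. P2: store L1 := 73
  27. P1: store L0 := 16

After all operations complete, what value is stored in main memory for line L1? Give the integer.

  op1 P1: store L1 := 28 → I/M/I on L1; bus BusRdX; mem=10
  op2 P2: store L1 := 66 → I/I/M on L1; bus BusRdX Flush; mem=28
  op3 P1: store L0 := 5 → I/M/I on L0; bus BusRdX; mem=90
  op4 P2: store L1 := 22 → I/I/M on L1; bus (none); mem=28
  op5 P1: store L0 := 59 → I/M/I on L0; bus (none); mem=90
  op6 P0: load  L1 → S/I/S on L1; bus BusRd Flush; mem=22
  op7 P0: store L0 := 51 → M/I/I on L0; bus BusRdX Flush; mem=59
  op8 P0: load  L0 → M/I/I on L0; bus (none); mem=59
  op9 P2: load  L0 → S/I/S on L0; bus BusRd Flush; mem=51
  op10 P0: store L1 := 71 → M/I/I on L1; bus BusUpgr; mem=22
  op11 P0: store L1 := 52 → M/I/I on L1; bus (none); mem=22
  op12 P0: store L1 := 86 → M/I/I on L1; bus (none); mem=22
  op13 P0: load  L0 → S/I/S on L0; bus (none); mem=51
  op14 P0: load  L0 → S/I/S on L0; bus (none); mem=51
  op15 P0: store L0 := 15 → M/I/I on L0; bus BusUpgr; mem=51
  op16 P1: store L0 := 84 → I/M/I on L0; bus BusRdX Flush; mem=15
  op17 P1: store L1 := 32 → I/M/I on L1; bus BusRdX Flush; mem=86
  op18 P0: load  L1 → S/S/I on L1; bus BusRd Flush; mem=32
  op19 P2: store L1 := 38 → I/I/M on L1; bus BusRdX; mem=32
  op20 P2: store L1 := 10 → I/I/M on L1; bus (none); mem=32
  op21 P2: load  L1 → I/I/M on L1; bus (none); mem=32
  op22 P1: load  L1 → I/S/S on L1; bus BusRd Flush; mem=10
  op23 P1: load  L1 → I/S/S on L1; bus (none); mem=10
  op24 P2: store L0 := 24 → I/I/M on L0; bus BusRdX Flush; mem=84
  op25 P2: load  L1 → I/S/S on L1; bus (none); mem=10
  op26 P2: store L1 := 73 → I/I/M on L1; bus BusUpgr; mem=10
  op27 P1: store L0 := 16 → I/M/I on L0; bus BusRdX Flush; mem=24

memory[L1] = 10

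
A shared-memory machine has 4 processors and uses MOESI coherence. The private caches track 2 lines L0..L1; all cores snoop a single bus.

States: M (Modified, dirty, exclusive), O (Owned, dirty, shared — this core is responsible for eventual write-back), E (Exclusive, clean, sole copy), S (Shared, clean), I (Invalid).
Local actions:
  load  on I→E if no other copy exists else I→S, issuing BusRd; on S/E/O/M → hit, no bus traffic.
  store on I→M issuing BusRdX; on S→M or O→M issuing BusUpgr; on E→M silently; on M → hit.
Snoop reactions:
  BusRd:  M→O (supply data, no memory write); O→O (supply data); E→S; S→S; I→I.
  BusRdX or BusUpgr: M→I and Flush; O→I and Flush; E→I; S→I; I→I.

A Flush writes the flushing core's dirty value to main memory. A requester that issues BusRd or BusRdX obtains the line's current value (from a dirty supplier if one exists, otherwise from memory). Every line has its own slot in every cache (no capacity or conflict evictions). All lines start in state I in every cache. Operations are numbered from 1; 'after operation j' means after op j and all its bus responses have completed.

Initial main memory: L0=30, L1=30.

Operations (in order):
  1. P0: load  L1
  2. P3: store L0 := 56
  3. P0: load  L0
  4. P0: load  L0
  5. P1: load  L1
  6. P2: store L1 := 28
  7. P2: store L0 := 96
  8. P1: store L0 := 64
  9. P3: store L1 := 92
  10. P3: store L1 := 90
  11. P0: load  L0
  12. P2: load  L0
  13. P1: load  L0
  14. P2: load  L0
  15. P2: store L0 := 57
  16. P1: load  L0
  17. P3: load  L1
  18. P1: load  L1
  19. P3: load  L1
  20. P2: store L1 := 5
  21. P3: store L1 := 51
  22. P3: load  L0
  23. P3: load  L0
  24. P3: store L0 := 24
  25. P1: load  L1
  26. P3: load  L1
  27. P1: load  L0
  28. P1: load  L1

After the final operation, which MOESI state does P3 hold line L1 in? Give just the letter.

[1] P0: load  L1 | P0:E(30), P1:I, P2:I, P3:I | bus: BusRd
[2] P3: store L0 := 56 | P0:I, P1:I, P2:I, P3:M(56) | bus: BusRdX
[3] P0: load  L0 | P0:S(56), P1:I, P2:I, P3:O(56) | bus: BusRd
[4] P0: load  L0 | P0:S(56), P1:I, P2:I, P3:O(56) | bus: none
[5] P1: load  L1 | P0:S(30), P1:S(30), P2:I, P3:I | bus: BusRd
[6] P2: store L1 := 28 | P0:I, P1:I, P2:M(28), P3:I | bus: BusRdX
[7] P2: store L0 := 96 | P0:I, P1:I, P2:M(96), P3:I | bus: BusRdX,Flush
[8] P1: store L0 := 64 | P0:I, P1:M(64), P2:I, P3:I | bus: BusRdX,Flush
[9] P3: store L1 := 92 | P0:I, P1:I, P2:I, P3:M(92) | bus: BusRdX,Flush
[10] P3: store L1 := 90 | P0:I, P1:I, P2:I, P3:M(90) | bus: none
[11] P0: load  L0 | P0:S(64), P1:O(64), P2:I, P3:I | bus: BusRd
[12] P2: load  L0 | P0:S(64), P1:O(64), P2:S(64), P3:I | bus: BusRd
[13] P1: load  L0 | P0:S(64), P1:O(64), P2:S(64), P3:I | bus: none
[14] P2: load  L0 | P0:S(64), P1:O(64), P2:S(64), P3:I | bus: none
[15] P2: store L0 := 57 | P0:I, P1:I, P2:M(57), P3:I | bus: BusUpgr,Flush
[16] P1: load  L0 | P0:I, P1:S(57), P2:O(57), P3:I | bus: BusRd
[17] P3: load  L1 | P0:I, P1:I, P2:I, P3:M(90) | bus: none
[18] P1: load  L1 | P0:I, P1:S(90), P2:I, P3:O(90) | bus: BusRd
[19] P3: load  L1 | P0:I, P1:S(90), P2:I, P3:O(90) | bus: none
[20] P2: store L1 := 5 | P0:I, P1:I, P2:M(5), P3:I | bus: BusRdX,Flush
[21] P3: store L1 := 51 | P0:I, P1:I, P2:I, P3:M(51) | bus: BusRdX,Flush
[22] P3: load  L0 | P0:I, P1:S(57), P2:O(57), P3:S(57) | bus: BusRd
[23] P3: load  L0 | P0:I, P1:S(57), P2:O(57), P3:S(57) | bus: none
[24] P3: store L0 := 24 | P0:I, P1:I, P2:I, P3:M(24) | bus: BusUpgr,Flush
[25] P1: load  L1 | P0:I, P1:S(51), P2:I, P3:O(51) | bus: BusRd
[26] P3: load  L1 | P0:I, P1:S(51), P2:I, P3:O(51) | bus: none
[27] P1: load  L0 | P0:I, P1:S(24), P2:I, P3:O(24) | bus: BusRd
[28] P1: load  L1 | P0:I, P1:S(51), P2:I, P3:O(51) | bus: none

state = O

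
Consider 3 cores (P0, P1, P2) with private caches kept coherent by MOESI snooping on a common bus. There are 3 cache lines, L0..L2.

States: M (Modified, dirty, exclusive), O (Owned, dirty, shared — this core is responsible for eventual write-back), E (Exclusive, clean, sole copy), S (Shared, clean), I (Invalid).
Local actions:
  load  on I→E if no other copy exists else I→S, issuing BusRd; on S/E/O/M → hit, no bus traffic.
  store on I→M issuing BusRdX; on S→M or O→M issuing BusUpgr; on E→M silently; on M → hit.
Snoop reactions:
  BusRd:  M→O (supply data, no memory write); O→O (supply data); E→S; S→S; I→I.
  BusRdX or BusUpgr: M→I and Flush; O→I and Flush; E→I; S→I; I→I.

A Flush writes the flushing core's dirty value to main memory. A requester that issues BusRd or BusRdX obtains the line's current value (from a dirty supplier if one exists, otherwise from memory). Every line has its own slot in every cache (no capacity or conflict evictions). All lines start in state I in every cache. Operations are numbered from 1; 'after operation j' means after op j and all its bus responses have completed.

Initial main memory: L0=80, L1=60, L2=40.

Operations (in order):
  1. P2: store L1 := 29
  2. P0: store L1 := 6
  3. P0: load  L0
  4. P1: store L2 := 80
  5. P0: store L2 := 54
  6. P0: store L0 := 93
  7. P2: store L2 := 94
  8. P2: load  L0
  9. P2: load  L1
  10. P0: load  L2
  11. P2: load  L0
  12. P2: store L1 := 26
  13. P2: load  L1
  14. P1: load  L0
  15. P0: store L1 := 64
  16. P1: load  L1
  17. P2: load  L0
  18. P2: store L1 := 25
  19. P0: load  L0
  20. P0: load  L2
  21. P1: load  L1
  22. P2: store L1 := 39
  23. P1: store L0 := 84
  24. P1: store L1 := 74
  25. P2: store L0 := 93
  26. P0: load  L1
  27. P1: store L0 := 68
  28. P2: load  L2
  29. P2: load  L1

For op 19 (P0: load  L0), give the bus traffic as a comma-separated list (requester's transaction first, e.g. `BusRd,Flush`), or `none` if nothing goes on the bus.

step 1: P2: store L1 := 29  ⟶  IIM  (L1)  txn=BusRdX  M[L1]=60
step 2: P0: store L1 := 6  ⟶  MII  (L1)  txn=BusRdX+Flush  M[L1]=29
step 3: P0: load  L0  ⟶  EII  (L0)  txn=BusRd  M[L0]=80
step 4: P1: store L2 := 80  ⟶  IMI  (L2)  txn=BusRdX  M[L2]=40
step 5: P0: store L2 := 54  ⟶  MII  (L2)  txn=BusRdX+Flush  M[L2]=80
step 6: P0: store L0 := 93  ⟶  MII  (L0)  txn=∅  M[L0]=80
step 7: P2: store L2 := 94  ⟶  IIM  (L2)  txn=BusRdX+Flush  M[L2]=54
step 8: P2: load  L0  ⟶  OIS  (L0)  txn=BusRd  M[L0]=80
step 9: P2: load  L1  ⟶  OIS  (L1)  txn=BusRd  M[L1]=29
step 10: P0: load  L2  ⟶  SIO  (L2)  txn=BusRd  M[L2]=54
step 11: P2: load  L0  ⟶  OIS  (L0)  txn=∅  M[L0]=80
step 12: P2: store L1 := 26  ⟶  IIM  (L1)  txn=BusUpgr+Flush  M[L1]=6
step 13: P2: load  L1  ⟶  IIM  (L1)  txn=∅  M[L1]=6
step 14: P1: load  L0  ⟶  OSS  (L0)  txn=BusRd  M[L0]=80
step 15: P0: store L1 := 64  ⟶  MII  (L1)  txn=BusRdX+Flush  M[L1]=26
step 16: P1: load  L1  ⟶  OSI  (L1)  txn=BusRd  M[L1]=26
step 17: P2: load  L0  ⟶  OSS  (L0)  txn=∅  M[L0]=80
step 18: P2: store L1 := 25  ⟶  IIM  (L1)  txn=BusRdX+Flush  M[L1]=64
step 19: P0: load  L0  ⟶  OSS  (L0)  txn=∅  M[L0]=80
step 20: P0: load  L2  ⟶  SIO  (L2)  txn=∅  M[L2]=54
step 21: P1: load  L1  ⟶  ISO  (L1)  txn=BusRd  M[L1]=64
step 22: P2: store L1 := 39  ⟶  IIM  (L1)  txn=BusUpgr  M[L1]=64
step 23: P1: store L0 := 84  ⟶  IMI  (L0)  txn=BusUpgr+Flush  M[L0]=93
step 24: P1: store L1 := 74  ⟶  IMI  (L1)  txn=BusRdX+Flush  M[L1]=39
step 25: P2: store L0 := 93  ⟶  IIM  (L0)  txn=BusRdX+Flush  M[L0]=84
step 26: P0: load  L1  ⟶  SOI  (L1)  txn=BusRd  M[L1]=39
step 27: P1: store L0 := 68  ⟶  IMI  (L0)  txn=BusRdX+Flush  M[L0]=93
step 28: P2: load  L2  ⟶  SIO  (L2)  txn=∅  M[L2]=54
step 29: P2: load  L1  ⟶  SOS  (L1)  txn=BusRd  M[L1]=39

bus = none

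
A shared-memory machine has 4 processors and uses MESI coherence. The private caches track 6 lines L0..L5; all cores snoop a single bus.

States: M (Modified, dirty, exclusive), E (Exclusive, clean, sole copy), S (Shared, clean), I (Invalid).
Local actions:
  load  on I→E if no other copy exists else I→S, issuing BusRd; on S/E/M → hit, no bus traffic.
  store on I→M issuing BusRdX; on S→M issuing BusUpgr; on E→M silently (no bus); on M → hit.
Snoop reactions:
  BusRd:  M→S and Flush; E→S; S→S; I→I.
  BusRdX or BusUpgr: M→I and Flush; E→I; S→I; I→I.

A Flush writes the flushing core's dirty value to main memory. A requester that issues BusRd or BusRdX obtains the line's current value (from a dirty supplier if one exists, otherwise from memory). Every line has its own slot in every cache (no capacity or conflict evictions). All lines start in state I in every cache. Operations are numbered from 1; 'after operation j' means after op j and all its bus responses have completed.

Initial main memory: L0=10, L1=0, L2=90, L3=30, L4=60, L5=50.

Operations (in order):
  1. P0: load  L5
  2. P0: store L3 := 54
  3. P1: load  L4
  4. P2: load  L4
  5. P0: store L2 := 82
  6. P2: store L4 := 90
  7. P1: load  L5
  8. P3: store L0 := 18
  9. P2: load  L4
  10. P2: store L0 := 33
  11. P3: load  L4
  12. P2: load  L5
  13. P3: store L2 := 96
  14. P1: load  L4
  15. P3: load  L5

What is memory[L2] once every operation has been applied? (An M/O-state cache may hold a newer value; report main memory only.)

memory[L2] = 82

1. P0: load  L5  bus=[BusRd]  L5: P0=E P1=I P2=I P3=I  mem[L5]=50
2. P0: store L3 := 54  bus=[BusRdX]  L3: P0=M P1=I P2=I P3=I  mem[L3]=30
3. P1: load  L4  bus=[BusRd]  L4: P0=I P1=E P2=I P3=I  mem[L4]=60
4. P2: load  L4  bus=[BusRd]  L4: P0=I P1=S P2=S P3=I  mem[L4]=60
5. P0: store L2 := 82  bus=[BusRdX]  L2: P0=M P1=I P2=I P3=I  mem[L2]=90
6. P2: store L4 := 90  bus=[BusUpgr]  L4: P0=I P1=I P2=M P3=I  mem[L4]=60
7. P1: load  L5  bus=[BusRd]  L5: P0=S P1=S P2=I P3=I  mem[L5]=50
8. P3: store L0 := 18  bus=[BusRdX]  L0: P0=I P1=I P2=I P3=M  mem[L0]=10
9. P2: load  L4  bus=[-]  L4: P0=I P1=I P2=M P3=I  mem[L4]=60
10. P2: store L0 := 33  bus=[BusRdX,Flush]  L0: P0=I P1=I P2=M P3=I  mem[L0]=18
11. P3: load  L4  bus=[BusRd,Flush]  L4: P0=I P1=I P2=S P3=S  mem[L4]=90
12. P2: load  L5  bus=[BusRd]  L5: P0=S P1=S P2=S P3=I  mem[L5]=50
13. P3: store L2 := 96  bus=[BusRdX,Flush]  L2: P0=I P1=I P2=I P3=M  mem[L2]=82
14. P1: load  L4  bus=[BusRd]  L4: P0=I P1=S P2=S P3=S  mem[L4]=90
15. P3: load  L5  bus=[BusRd]  L5: P0=S P1=S P2=S P3=S  mem[L5]=50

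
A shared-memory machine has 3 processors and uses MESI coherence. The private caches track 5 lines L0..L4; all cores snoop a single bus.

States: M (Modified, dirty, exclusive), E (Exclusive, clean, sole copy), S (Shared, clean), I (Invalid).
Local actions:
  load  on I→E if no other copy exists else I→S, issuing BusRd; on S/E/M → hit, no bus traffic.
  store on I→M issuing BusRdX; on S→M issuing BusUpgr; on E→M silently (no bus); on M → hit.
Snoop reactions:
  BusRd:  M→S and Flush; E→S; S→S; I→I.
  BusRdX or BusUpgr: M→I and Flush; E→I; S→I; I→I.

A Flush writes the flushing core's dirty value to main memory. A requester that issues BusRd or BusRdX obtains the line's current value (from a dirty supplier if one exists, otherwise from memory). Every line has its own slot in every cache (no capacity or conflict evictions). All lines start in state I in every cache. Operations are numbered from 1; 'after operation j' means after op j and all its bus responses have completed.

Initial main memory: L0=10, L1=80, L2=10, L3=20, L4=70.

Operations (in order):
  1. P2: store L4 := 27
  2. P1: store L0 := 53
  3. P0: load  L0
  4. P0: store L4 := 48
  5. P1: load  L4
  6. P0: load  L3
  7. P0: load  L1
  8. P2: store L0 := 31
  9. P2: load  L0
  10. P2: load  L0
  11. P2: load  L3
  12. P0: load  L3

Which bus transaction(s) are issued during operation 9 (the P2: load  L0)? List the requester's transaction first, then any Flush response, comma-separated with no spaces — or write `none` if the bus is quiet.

1. P2: store L4 := 27  bus=[BusRdX]  L4: P0=I P1=I P2=M  mem[L4]=70
2. P1: store L0 := 53  bus=[BusRdX]  L0: P0=I P1=M P2=I  mem[L0]=10
3. P0: load  L0  bus=[BusRd,Flush]  L0: P0=S P1=S P2=I  mem[L0]=53
4. P0: store L4 := 48  bus=[BusRdX,Flush]  L4: P0=M P1=I P2=I  mem[L4]=27
5. P1: load  L4  bus=[BusRd,Flush]  L4: P0=S P1=S P2=I  mem[L4]=48
6. P0: load  L3  bus=[BusRd]  L3: P0=E P1=I P2=I  mem[L3]=20
7. P0: load  L1  bus=[BusRd]  L1: P0=E P1=I P2=I  mem[L1]=80
8. P2: store L0 := 31  bus=[BusRdX]  L0: P0=I P1=I P2=M  mem[L0]=53
9. P2: load  L0  bus=[-]  L0: P0=I P1=I P2=M  mem[L0]=53
10. P2: load  L0  bus=[-]  L0: P0=I P1=I P2=M  mem[L0]=53
11. P2: load  L3  bus=[BusRd]  L3: P0=S P1=I P2=S  mem[L3]=20
12. P0: load  L3  bus=[-]  L3: P0=S P1=I P2=S  mem[L3]=20

bus = none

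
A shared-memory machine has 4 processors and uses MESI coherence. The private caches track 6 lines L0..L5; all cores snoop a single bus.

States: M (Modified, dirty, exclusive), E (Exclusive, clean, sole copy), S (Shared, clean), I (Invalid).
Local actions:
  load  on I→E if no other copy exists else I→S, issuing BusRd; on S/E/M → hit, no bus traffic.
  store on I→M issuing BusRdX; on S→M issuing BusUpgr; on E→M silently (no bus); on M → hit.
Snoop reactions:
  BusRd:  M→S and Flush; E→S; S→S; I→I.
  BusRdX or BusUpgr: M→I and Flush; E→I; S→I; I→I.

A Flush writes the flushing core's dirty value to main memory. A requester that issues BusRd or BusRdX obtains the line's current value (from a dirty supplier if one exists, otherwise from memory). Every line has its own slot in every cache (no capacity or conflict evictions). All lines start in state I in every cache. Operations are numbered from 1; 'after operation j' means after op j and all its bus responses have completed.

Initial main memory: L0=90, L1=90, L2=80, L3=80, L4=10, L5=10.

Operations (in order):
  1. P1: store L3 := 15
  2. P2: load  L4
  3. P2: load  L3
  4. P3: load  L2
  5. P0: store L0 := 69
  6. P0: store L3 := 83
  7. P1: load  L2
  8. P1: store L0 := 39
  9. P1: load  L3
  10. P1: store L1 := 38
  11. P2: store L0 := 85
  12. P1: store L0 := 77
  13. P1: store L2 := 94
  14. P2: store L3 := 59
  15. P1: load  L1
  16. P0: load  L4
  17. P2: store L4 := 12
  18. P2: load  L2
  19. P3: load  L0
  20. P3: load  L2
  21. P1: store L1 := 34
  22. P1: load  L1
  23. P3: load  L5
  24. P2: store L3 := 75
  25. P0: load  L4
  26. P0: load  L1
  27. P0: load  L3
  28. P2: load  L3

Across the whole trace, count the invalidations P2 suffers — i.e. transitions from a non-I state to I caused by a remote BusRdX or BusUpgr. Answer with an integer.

[1] P1: store L3 := 15 | P0:I, P1:M(15), P2:I, P3:I | bus: BusRdX
[2] P2: load  L4 | P0:I, P1:I, P2:E(10), P3:I | bus: BusRd
[3] P2: load  L3 | P0:I, P1:S(15), P2:S(15), P3:I | bus: BusRd,Flush
[4] P3: load  L2 | P0:I, P1:I, P2:I, P3:E(80) | bus: BusRd
[5] P0: store L0 := 69 | P0:M(69), P1:I, P2:I, P3:I | bus: BusRdX
[6] P0: store L3 := 83 | P0:M(83), P1:I, P2:I, P3:I | bus: BusRdX
[7] P1: load  L2 | P0:I, P1:S(80), P2:I, P3:S(80) | bus: BusRd
[8] P1: store L0 := 39 | P0:I, P1:M(39), P2:I, P3:I | bus: BusRdX,Flush
[9] P1: load  L3 | P0:S(83), P1:S(83), P2:I, P3:I | bus: BusRd,Flush
[10] P1: store L1 := 38 | P0:I, P1:M(38), P2:I, P3:I | bus: BusRdX
[11] P2: store L0 := 85 | P0:I, P1:I, P2:M(85), P3:I | bus: BusRdX,Flush
[12] P1: store L0 := 77 | P0:I, P1:M(77), P2:I, P3:I | bus: BusRdX,Flush
[13] P1: store L2 := 94 | P0:I, P1:M(94), P2:I, P3:I | bus: BusUpgr
[14] P2: store L3 := 59 | P0:I, P1:I, P2:M(59), P3:I | bus: BusRdX
[15] P1: load  L1 | P0:I, P1:M(38), P2:I, P3:I | bus: none
[16] P0: load  L4 | P0:S(10), P1:I, P2:S(10), P3:I | bus: BusRd
[17] P2: store L4 := 12 | P0:I, P1:I, P2:M(12), P3:I | bus: BusUpgr
[18] P2: load  L2 | P0:I, P1:S(94), P2:S(94), P3:I | bus: BusRd,Flush
[19] P3: load  L0 | P0:I, P1:S(77), P2:I, P3:S(77) | bus: BusRd,Flush
[20] P3: load  L2 | P0:I, P1:S(94), P2:S(94), P3:S(94) | bus: BusRd
[21] P1: store L1 := 34 | P0:I, P1:M(34), P2:I, P3:I | bus: none
[22] P1: load  L1 | P0:I, P1:M(34), P2:I, P3:I | bus: none
[23] P3: load  L5 | P0:I, P1:I, P2:I, P3:E(10) | bus: BusRd
[24] P2: store L3 := 75 | P0:I, P1:I, P2:M(75), P3:I | bus: none
[25] P0: load  L4 | P0:S(12), P1:I, P2:S(12), P3:I | bus: BusRd,Flush
[26] P0: load  L1 | P0:S(34), P1:S(34), P2:I, P3:I | bus: BusRd,Flush
[27] P0: load  L3 | P0:S(75), P1:I, P2:S(75), P3:I | bus: BusRd,Flush
[28] P2: load  L3 | P0:S(75), P1:I, P2:S(75), P3:I | bus: none

invalidations = 2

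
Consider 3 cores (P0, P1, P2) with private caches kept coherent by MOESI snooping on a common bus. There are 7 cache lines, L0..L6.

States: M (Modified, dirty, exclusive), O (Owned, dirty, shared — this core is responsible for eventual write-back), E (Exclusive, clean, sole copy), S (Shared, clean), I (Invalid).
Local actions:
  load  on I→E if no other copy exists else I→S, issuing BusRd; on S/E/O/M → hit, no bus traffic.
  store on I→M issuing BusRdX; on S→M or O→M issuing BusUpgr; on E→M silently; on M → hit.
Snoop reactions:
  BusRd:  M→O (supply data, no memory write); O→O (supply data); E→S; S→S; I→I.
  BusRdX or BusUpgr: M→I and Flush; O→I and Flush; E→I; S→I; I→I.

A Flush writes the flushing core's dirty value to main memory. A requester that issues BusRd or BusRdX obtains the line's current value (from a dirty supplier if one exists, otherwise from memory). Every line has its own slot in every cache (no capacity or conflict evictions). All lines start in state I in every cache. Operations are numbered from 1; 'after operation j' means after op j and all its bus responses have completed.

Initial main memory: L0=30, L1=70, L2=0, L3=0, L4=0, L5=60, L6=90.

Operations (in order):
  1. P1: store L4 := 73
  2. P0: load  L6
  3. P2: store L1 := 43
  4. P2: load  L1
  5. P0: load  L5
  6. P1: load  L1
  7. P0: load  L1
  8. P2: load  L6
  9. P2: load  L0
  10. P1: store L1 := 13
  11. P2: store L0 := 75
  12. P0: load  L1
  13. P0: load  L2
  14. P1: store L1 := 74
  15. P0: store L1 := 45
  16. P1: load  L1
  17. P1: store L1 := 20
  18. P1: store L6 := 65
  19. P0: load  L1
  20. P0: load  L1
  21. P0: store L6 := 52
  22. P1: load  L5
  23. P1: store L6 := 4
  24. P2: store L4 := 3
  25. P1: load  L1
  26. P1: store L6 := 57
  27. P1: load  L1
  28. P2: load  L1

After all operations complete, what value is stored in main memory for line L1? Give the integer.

memory[L1] = 45

  op1 P1: store L4 := 73 → I/M/I on L4; bus BusRdX; mem=0
  op2 P0: load  L6 → E/I/I on L6; bus BusRd; mem=90
  op3 P2: store L1 := 43 → I/I/M on L1; bus BusRdX; mem=70
  op4 P2: load  L1 → I/I/M on L1; bus (none); mem=70
  op5 P0: load  L5 → E/I/I on L5; bus BusRd; mem=60
  op6 P1: load  L1 → I/S/O on L1; bus BusRd; mem=70
  op7 P0: load  L1 → S/S/O on L1; bus BusRd; mem=70
  op8 P2: load  L6 → S/I/S on L6; bus BusRd; mem=90
  op9 P2: load  L0 → I/I/E on L0; bus BusRd; mem=30
  op10 P1: store L1 := 13 → I/M/I on L1; bus BusUpgr Flush; mem=43
  op11 P2: store L0 := 75 → I/I/M on L0; bus (none); mem=30
  op12 P0: load  L1 → S/O/I on L1; bus BusRd; mem=43
  op13 P0: load  L2 → E/I/I on L2; bus BusRd; mem=0
  op14 P1: store L1 := 74 → I/M/I on L1; bus BusUpgr; mem=43
  op15 P0: store L1 := 45 → M/I/I on L1; bus BusRdX Flush; mem=74
  op16 P1: load  L1 → O/S/I on L1; bus BusRd; mem=74
  op17 P1: store L1 := 20 → I/M/I on L1; bus BusUpgr Flush; mem=45
  op18 P1: store L6 := 65 → I/M/I on L6; bus BusRdX; mem=90
  op19 P0: load  L1 → S/O/I on L1; bus BusRd; mem=45
  op20 P0: load  L1 → S/O/I on L1; bus (none); mem=45
  op21 P0: store L6 := 52 → M/I/I on L6; bus BusRdX Flush; mem=65
  op22 P1: load  L5 → S/S/I on L5; bus BusRd; mem=60
  op23 P1: store L6 := 4 → I/M/I on L6; bus BusRdX Flush; mem=52
  op24 P2: store L4 := 3 → I/I/M on L4; bus BusRdX Flush; mem=73
  op25 P1: load  L1 → S/O/I on L1; bus (none); mem=45
  op26 P1: store L6 := 57 → I/M/I on L6; bus (none); mem=52
  op27 P1: load  L1 → S/O/I on L1; bus (none); mem=45
  op28 P2: load  L1 → S/O/S on L1; bus BusRd; mem=45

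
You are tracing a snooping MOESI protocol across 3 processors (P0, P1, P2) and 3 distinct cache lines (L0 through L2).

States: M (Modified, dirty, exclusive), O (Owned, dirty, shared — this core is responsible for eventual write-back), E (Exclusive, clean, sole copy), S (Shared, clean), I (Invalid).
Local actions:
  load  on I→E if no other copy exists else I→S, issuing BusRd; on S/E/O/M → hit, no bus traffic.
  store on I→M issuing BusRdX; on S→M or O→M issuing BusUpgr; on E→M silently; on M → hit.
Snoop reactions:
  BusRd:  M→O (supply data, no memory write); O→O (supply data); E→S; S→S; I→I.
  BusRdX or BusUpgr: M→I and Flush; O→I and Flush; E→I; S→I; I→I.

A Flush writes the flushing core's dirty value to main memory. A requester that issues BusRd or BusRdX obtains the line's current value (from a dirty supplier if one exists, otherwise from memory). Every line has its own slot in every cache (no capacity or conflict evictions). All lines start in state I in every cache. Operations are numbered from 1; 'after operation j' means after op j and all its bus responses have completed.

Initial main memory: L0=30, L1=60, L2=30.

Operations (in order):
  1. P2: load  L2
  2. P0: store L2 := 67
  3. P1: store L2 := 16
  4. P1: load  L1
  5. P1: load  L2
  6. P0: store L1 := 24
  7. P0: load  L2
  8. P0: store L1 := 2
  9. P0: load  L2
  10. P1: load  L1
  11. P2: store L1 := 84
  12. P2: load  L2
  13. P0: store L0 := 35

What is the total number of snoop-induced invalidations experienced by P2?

1. P2: load  L2  bus=[BusRd]  L2: P0=I P1=I P2=E  mem[L2]=30
2. P0: store L2 := 67  bus=[BusRdX]  L2: P0=M P1=I P2=I  mem[L2]=30
3. P1: store L2 := 16  bus=[BusRdX,Flush]  L2: P0=I P1=M P2=I  mem[L2]=67
4. P1: load  L1  bus=[BusRd]  L1: P0=I P1=E P2=I  mem[L1]=60
5. P1: load  L2  bus=[-]  L2: P0=I P1=M P2=I  mem[L2]=67
6. P0: store L1 := 24  bus=[BusRdX]  L1: P0=M P1=I P2=I  mem[L1]=60
7. P0: load  L2  bus=[BusRd]  L2: P0=S P1=O P2=I  mem[L2]=67
8. P0: store L1 := 2  bus=[-]  L1: P0=M P1=I P2=I  mem[L1]=60
9. P0: load  L2  bus=[-]  L2: P0=S P1=O P2=I  mem[L2]=67
10. P1: load  L1  bus=[BusRd]  L1: P0=O P1=S P2=I  mem[L1]=60
11. P2: store L1 := 84  bus=[BusRdX,Flush]  L1: P0=I P1=I P2=M  mem[L1]=2
12. P2: load  L2  bus=[BusRd]  L2: P0=S P1=O P2=S  mem[L2]=67
13. P0: store L0 := 35  bus=[BusRdX]  L0: P0=M P1=I P2=I  mem[L0]=30

invalidations = 1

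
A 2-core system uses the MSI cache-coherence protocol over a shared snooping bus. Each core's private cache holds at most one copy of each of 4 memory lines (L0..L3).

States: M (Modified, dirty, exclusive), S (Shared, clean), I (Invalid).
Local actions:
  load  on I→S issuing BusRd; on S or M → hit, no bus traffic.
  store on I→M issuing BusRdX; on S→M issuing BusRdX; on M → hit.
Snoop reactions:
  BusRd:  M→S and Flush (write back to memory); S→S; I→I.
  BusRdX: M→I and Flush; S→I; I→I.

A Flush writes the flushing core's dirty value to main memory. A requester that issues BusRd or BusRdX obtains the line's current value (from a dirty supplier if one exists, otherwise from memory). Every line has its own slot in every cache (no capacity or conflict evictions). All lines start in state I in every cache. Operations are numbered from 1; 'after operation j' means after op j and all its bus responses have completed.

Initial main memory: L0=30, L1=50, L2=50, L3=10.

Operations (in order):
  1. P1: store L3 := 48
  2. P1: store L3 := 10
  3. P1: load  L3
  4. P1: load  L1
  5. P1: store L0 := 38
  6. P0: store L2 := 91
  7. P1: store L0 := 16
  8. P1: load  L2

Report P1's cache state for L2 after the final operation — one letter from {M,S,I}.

state = S

[1] P1: store L3 := 48 | P0:I, P1:M(48) | bus: BusRdX
[2] P1: store L3 := 10 | P0:I, P1:M(10) | bus: none
[3] P1: load  L3 | P0:I, P1:M(10) | bus: none
[4] P1: load  L1 | P0:I, P1:S(50) | bus: BusRd
[5] P1: store L0 := 38 | P0:I, P1:M(38) | bus: BusRdX
[6] P0: store L2 := 91 | P0:M(91), P1:I | bus: BusRdX
[7] P1: store L0 := 16 | P0:I, P1:M(16) | bus: none
[8] P1: load  L2 | P0:S(91), P1:S(91) | bus: BusRd,Flush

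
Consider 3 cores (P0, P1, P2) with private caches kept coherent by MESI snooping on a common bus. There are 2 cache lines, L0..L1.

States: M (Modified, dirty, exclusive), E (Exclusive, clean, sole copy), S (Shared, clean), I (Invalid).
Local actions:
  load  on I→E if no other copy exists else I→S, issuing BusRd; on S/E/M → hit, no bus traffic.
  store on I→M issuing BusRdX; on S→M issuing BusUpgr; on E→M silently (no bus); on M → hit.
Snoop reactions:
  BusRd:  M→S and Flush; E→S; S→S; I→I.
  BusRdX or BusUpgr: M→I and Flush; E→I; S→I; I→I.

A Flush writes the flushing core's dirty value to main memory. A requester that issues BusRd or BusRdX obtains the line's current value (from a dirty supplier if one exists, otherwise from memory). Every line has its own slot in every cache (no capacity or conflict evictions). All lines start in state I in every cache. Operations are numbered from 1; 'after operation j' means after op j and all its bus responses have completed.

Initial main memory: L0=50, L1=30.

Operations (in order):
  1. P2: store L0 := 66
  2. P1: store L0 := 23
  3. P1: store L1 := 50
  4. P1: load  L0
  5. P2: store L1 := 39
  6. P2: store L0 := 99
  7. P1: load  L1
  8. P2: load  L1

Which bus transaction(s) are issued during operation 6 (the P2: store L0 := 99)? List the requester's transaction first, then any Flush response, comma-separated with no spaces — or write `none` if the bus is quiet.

[1] P2: store L0 := 66 | P0:I, P1:I, P2:M(66) | bus: BusRdX
[2] P1: store L0 := 23 | P0:I, P1:M(23), P2:I | bus: BusRdX,Flush
[3] P1: store L1 := 50 | P0:I, P1:M(50), P2:I | bus: BusRdX
[4] P1: load  L0 | P0:I, P1:M(23), P2:I | bus: none
[5] P2: store L1 := 39 | P0:I, P1:I, P2:M(39) | bus: BusRdX,Flush
[6] P2: store L0 := 99 | P0:I, P1:I, P2:M(99) | bus: BusRdX,Flush
[7] P1: load  L1 | P0:I, P1:S(39), P2:S(39) | bus: BusRd,Flush
[8] P2: load  L1 | P0:I, P1:S(39), P2:S(39) | bus: none

bus = BusRdX,Flush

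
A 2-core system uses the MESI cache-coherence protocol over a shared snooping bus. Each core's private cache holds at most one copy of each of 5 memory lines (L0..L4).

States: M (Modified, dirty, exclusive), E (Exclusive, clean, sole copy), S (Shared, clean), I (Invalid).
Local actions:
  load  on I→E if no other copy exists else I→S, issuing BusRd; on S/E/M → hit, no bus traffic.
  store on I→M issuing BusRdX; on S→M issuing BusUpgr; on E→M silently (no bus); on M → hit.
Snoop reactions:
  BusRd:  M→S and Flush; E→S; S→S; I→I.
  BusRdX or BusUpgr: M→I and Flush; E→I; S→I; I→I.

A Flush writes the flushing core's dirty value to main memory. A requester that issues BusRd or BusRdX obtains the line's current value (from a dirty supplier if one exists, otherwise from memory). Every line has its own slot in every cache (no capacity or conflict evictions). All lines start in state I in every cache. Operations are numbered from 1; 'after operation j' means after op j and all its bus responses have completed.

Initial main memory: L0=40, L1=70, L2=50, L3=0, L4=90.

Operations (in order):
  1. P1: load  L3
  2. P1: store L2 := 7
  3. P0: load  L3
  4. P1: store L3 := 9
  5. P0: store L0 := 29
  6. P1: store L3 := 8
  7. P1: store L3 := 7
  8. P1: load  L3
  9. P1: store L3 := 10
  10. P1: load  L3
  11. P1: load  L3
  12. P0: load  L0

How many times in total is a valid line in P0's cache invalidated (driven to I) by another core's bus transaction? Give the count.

1. P1: load  L3  bus=[BusRd]  L3: P0=I P1=E  mem[L3]=0
2. P1: store L2 := 7  bus=[BusRdX]  L2: P0=I P1=M  mem[L2]=50
3. P0: load  L3  bus=[BusRd]  L3: P0=S P1=S  mem[L3]=0
4. P1: store L3 := 9  bus=[BusUpgr]  L3: P0=I P1=M  mem[L3]=0
5. P0: store L0 := 29  bus=[BusRdX]  L0: P0=M P1=I  mem[L0]=40
6. P1: store L3 := 8  bus=[-]  L3: P0=I P1=M  mem[L3]=0
7. P1: store L3 := 7  bus=[-]  L3: P0=I P1=M  mem[L3]=0
8. P1: load  L3  bus=[-]  L3: P0=I P1=M  mem[L3]=0
9. P1: store L3 := 10  bus=[-]  L3: P0=I P1=M  mem[L3]=0
10. P1: load  L3  bus=[-]  L3: P0=I P1=M  mem[L3]=0
11. P1: load  L3  bus=[-]  L3: P0=I P1=M  mem[L3]=0
12. P0: load  L0  bus=[-]  L0: P0=M P1=I  mem[L0]=40

invalidations = 1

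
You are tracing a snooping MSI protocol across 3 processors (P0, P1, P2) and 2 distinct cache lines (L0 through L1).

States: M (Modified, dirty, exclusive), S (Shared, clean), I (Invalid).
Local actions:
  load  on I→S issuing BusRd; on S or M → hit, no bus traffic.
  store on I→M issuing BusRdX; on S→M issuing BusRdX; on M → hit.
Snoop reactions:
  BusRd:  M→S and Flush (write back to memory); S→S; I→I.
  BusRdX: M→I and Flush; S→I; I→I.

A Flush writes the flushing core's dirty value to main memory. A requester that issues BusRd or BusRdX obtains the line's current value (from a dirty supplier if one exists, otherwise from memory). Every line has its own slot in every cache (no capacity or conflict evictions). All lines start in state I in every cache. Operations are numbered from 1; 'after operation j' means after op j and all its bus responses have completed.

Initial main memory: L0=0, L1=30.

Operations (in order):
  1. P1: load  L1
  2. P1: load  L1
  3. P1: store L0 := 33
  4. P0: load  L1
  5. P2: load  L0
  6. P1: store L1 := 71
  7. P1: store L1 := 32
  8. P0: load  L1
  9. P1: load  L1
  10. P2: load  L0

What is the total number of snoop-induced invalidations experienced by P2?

step 1: P1: load  L1  ⟶  ISI  (L1)  txn=BusRd  M[L1]=30
step 2: P1: load  L1  ⟶  ISI  (L1)  txn=∅  M[L1]=30
step 3: P1: store L0 := 33  ⟶  IMI  (L0)  txn=BusRdX  M[L0]=0
step 4: P0: load  L1  ⟶  SSI  (L1)  txn=BusRd  M[L1]=30
step 5: P2: load  L0  ⟶  ISS  (L0)  txn=BusRd+Flush  M[L0]=33
step 6: P1: store L1 := 71  ⟶  IMI  (L1)  txn=BusRdX  M[L1]=30
step 7: P1: store L1 := 32  ⟶  IMI  (L1)  txn=∅  M[L1]=30
step 8: P0: load  L1  ⟶  SSI  (L1)  txn=BusRd+Flush  M[L1]=32
step 9: P1: load  L1  ⟶  SSI  (L1)  txn=∅  M[L1]=32
step 10: P2: load  L0  ⟶  ISS  (L0)  txn=∅  M[L0]=33

invalidations = 0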